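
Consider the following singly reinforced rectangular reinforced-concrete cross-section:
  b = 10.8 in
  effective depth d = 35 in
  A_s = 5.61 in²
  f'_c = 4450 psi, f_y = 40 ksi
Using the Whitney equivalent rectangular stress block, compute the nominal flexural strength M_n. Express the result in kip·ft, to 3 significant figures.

M_n ≈ 603 kip·ft

T = A_s f_y = 5.61 × 40 = 224.4 kips.
a = T/(0.85 f'_c b) = 224.4/(0.85 × 4.45 × 10.8) = 5.493 in.
M_n = T(d − a/2) = 224.4 × (35 − 2.7465) = 7237.7 kip·in = 7237.7/12 = 603.14 kip·ft.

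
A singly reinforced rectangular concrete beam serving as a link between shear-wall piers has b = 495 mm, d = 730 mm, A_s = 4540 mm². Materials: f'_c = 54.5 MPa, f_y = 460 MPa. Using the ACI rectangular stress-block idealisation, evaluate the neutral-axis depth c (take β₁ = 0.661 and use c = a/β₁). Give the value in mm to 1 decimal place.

T = A_s f_y = 4540 × 460 = 2088400 N = 2088.4 kN.
Setting C = 0.85 f'_c a b equal to T: a = 2088400/(0.85 × 54.5 × 495) = 91.074 mm.
With β₁ = 0.661, c = a/β₁ = 91.074/0.661 = 137.8 mm.

c ≈ 137.8 mm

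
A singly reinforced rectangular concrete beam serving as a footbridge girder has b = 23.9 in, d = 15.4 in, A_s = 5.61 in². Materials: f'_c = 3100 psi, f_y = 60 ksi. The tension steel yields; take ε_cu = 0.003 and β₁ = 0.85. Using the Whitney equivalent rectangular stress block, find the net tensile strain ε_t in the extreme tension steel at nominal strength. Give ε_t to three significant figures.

ε_t ≈ 0.00435

a = A_s f_y/(0.85 f'_c b) = 5.345 in.
β₁ = 0.85, so c = a/β₁ = 5.345/0.85 = 6.288 in.
From the linear strain diagram with ε_cu = 0.003: ε_t = 0.003 (d − c)/c = 0.003 × (15.4 − 6.288)/6.288 = 0.00435.
ε_t is between 0.004 and 0.005 — transition zone.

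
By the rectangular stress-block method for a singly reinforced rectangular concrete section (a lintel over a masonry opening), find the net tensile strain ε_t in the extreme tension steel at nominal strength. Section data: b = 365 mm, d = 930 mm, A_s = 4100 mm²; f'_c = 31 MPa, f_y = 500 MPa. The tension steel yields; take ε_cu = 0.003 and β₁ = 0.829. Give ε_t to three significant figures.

a = A_s f_y/(0.85 f'_c b) = 213.15 mm.
β₁ = 0.829, so c = a/β₁ = 213.15/0.829 = 257.12 mm.
From the linear strain diagram with ε_cu = 0.003: ε_t = 0.003 (d − c)/c = 0.003 × (930 − 257.12)/257.12 = 0.00785.
Since ε_t ≥ 0.005, the section is tension-controlled.

ε_t ≈ 0.00785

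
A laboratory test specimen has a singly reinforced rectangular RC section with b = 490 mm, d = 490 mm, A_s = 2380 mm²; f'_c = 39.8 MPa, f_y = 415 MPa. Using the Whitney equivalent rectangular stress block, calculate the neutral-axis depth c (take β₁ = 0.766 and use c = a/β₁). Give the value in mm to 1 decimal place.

T = A_s f_y = 2380 × 415 = 987700 N = 987.7 kN.
Setting C = 0.85 f'_c a b equal to T: a = 987700/(0.85 × 39.8 × 490) = 59.584 mm.
With β₁ = 0.766, c = a/β₁ = 59.584/0.766 = 77.8 mm.

c ≈ 77.8 mm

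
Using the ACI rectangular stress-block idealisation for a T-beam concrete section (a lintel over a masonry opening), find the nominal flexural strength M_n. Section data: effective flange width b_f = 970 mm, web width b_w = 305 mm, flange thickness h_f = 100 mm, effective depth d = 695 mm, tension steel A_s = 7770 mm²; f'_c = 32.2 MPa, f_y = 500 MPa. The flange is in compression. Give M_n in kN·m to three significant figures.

Tension: T = A_s f_y = 7770 × 500 = 3885000 N.
Try a within the flange: a = T/(0.85 f'_c b_f) = 3885000/(0.85 × 32.2 × 970) = 146.33 mm.
a = 146.33 > h_f = 100 mm: the block extends into the web. Split into flange-overhang and web parts.
C_f = 0.85 f'_c (b_f − b_w) h_f = 0.85 × 32.2 × (970 − 305) × 100 = 1820105 N.
Remaining web compression depth: a_w = (T − C_f)/(0.85 f'_c b_w) = (3885000 − 1820105)/(0.85 × 32.2 × 305) = 247.36 mm.
M_n = C_f(d − h_f/2) + (T − C_f)(d − a_w/2) = 1820105 × (695 − 50) + 2064895 × (695 − 123.68) = 1173.97 + 1179.72 = 2353.69 × 10⁶ N·mm.
M_n = 2353.69 kN·m.

M_n ≈ 2350 kN·m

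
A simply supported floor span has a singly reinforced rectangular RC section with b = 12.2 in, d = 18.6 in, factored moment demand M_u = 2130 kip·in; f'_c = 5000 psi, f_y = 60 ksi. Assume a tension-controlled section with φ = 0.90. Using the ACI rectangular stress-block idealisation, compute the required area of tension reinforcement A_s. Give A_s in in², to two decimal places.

M_n = M_u/φ = 2130/0.90 = 2366.67 kip·in.
From M_n = 0.85 f'_c a b (d − a/2):
a = d − √(d² − 2M_n/(0.85 f'_c b)) = 18.6 − √(18.6² − 2 × 2366.67/(0.85 × 5 × 12.2)) = 2.642 in.
A_s = 0.85 f'_c a b / f_y = 0.85 × 5 × 2.642 × 12.2 / 60 = 2.283 in².

A_s ≈ 2.28 in²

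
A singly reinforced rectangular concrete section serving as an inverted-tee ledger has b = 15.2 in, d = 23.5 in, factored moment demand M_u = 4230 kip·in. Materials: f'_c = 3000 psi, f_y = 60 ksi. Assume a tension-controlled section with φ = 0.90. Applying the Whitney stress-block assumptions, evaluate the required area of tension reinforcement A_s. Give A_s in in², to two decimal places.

A_s ≈ 3.81 in²

M_n = M_u/φ = 4230/0.90 = 4700 kip·in.
From M_n = 0.85 f'_c a b (d − a/2):
a = d − √(d² − 2M_n/(0.85 f'_c b)) = 23.5 − √(23.5² − 2 × 4700/(0.85 × 3 × 15.2)) = 5.901 in.
A_s = 0.85 f'_c a b / f_y = 0.85 × 3 × 5.901 × 15.2 / 60 = 3.812 in².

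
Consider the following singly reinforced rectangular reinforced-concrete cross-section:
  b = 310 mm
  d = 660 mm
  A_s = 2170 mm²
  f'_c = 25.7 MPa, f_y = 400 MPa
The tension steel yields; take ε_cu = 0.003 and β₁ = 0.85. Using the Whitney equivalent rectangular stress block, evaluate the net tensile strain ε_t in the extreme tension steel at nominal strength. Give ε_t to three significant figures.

a = A_s f_y/(0.85 f'_c b) = 128.18 mm.
β₁ = 0.85, so c = a/β₁ = 128.18/0.85 = 150.80 mm.
From the linear strain diagram with ε_cu = 0.003: ε_t = 0.003 (d − c)/c = 0.003 × (660 − 150.80)/150.80 = 0.0101.
Since ε_t ≥ 0.005, the section is tension-controlled.

ε_t ≈ 0.0101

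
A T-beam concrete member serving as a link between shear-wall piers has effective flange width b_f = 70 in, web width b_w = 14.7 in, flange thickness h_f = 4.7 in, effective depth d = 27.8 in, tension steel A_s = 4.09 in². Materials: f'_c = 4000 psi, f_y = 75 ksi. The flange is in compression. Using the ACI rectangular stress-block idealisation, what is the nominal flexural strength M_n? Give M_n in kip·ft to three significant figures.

M_n ≈ 694 kip·ft

Tension: T = A_s f_y = 4.09 × 75 = 306.75 kips.
Try a within the flange: a = T/(0.85 f'_c b_f) = 306.75/(0.85 × 4 × 70) = 1.289 in.
Since a = 1.289 ≤ h_f = 4.7 in, the stress block lies entirely in the flange; analyse as a rectangular beam of width b_f.
M_n = T(d − a/2) = 306.75 × (27.8 − 0.6445) = 8329.9 kip·in.
M_n = 8329.9/12 = 694.16 kip·ft.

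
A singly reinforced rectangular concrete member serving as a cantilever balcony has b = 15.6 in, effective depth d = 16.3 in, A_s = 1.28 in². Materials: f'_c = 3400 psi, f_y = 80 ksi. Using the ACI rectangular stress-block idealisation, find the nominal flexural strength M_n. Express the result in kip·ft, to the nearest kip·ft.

M_n ≈ 129 kip·ft

T = A_s f_y = 1.28 × 80 = 102.4 kips.
a = T/(0.85 f'_c b) = 102.4/(0.85 × 3.4 × 15.6) = 2.271 in.
M_n = T(d − a/2) = 102.4 × (16.3 − 1.1355) = 1552.8 kip·in = 1552.8/12 = 129.40 kip·ft.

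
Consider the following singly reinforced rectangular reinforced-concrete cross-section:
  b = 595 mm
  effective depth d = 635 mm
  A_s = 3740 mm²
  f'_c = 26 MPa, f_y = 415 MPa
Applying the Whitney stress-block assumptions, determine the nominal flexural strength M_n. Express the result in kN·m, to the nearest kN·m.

M_n ≈ 894 kN·m

T = A_s f_y = 3740 × 415 = 1552100 N = 1552.1 kN.
From C = T: a = T/(0.85 f'_c b) = 1552100/(0.85 × 26 × 595) = 118.03 mm.
M_n = T(d − a/2) = 1552.1 kN × (635 − 59.015) mm = 893.99 kN·m.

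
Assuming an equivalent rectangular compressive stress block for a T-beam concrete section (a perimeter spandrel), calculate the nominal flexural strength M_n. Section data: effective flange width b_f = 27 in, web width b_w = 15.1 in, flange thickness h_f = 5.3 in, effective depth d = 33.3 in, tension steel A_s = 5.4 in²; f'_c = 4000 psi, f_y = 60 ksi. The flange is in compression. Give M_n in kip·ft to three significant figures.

M_n ≈ 851 kip·ft

Tension: T = A_s f_y = 5.4 × 60 = 324 kips.
Try a within the flange: a = T/(0.85 f'_c b_f) = 324/(0.85 × 4 × 27) = 3.529 in.
Since a = 3.529 ≤ h_f = 5.3 in, the stress block lies entirely in the flange; analyse as a rectangular beam of width b_f.
M_n = T(d − a/2) = 324 × (33.3 − 1.7645) = 10217.5 kip·in.
M_n = 10217.5/12 = 851.46 kip·ft.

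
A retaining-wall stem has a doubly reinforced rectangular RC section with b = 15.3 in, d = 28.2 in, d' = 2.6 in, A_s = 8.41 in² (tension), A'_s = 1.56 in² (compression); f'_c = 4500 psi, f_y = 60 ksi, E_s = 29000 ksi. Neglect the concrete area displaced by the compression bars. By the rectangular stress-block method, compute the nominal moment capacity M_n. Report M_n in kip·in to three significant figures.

Assume both steels yield.
a = (A_s − A'_s) f_y/(0.85 f'_c b) = (8.41 − 1.56) × 60/(0.85 × 4.5 × 15.3) = 7.023 in.
c = a/β₁ = 7.023/0.825 = 8.513 in; ε'_s = 0.003(c − d')/c = 0.0021 ≥ ε_y = 0.0021, so the compression steel yields.
M_n = (A_s − A'_s) f_y (d − a/2) + A'_s f_y (d − d') = 411 × (28.2 − 3.5115) + 93.6 × (28.2 − 2.6) = 10147.0 + 2396.2 = 12543.2 kip·in.

M_n ≈ 12500 kip·in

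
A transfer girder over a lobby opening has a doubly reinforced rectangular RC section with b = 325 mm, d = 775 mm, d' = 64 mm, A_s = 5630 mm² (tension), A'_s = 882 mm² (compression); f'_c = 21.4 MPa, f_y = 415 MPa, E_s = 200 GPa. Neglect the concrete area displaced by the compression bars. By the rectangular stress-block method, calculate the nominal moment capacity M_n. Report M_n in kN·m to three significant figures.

M_n ≈ 1460 kN·m

Assume both tension and compression steel yield.
Net tension couple steel: A_s − A'_s = 4748 mm².
a = (A_s − A'_s) f_y / (0.85 f'_c b) = 1970420/(0.85 × 21.4 × 325) = 333.31 mm.
c = a/β₁ = 333.31/0.85 = 392.13 mm; ε'_s = 0.003(c − d')/c = 0.0025 ≥ f_y/E_s = 0.0021, so compression steel does yield.
M_n = (A_s − A'_s) f_y (d − a/2) + A'_s f_y (d − d') = [1970420 × (775 − 166.655) + 366030 × (775 − 64)] × 10⁻⁶ = 1198.70 + 260.25 = 1458.95 kN·m.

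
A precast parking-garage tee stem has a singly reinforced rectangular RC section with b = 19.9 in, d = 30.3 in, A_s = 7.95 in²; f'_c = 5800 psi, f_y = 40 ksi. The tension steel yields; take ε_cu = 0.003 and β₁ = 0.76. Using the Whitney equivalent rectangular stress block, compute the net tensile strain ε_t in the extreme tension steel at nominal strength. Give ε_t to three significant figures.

a = A_s f_y/(0.85 f'_c b) = 3.241 in.
β₁ = 0.76, so c = a/β₁ = 3.241/0.76 = 4.264 in.
From the linear strain diagram with ε_cu = 0.003: ε_t = 0.003 (d − c)/c = 0.003 × (30.3 − 4.264)/4.264 = 0.0183.
Since ε_t ≥ 0.005, the section is tension-controlled.

ε_t ≈ 0.0183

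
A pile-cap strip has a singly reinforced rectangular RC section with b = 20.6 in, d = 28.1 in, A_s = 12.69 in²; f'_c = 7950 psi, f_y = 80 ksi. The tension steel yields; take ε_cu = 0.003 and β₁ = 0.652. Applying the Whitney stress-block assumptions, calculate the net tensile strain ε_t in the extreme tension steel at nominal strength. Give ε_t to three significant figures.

ε_t ≈ 0.00454

a = A_s f_y/(0.85 f'_c b) = 7.293 in.
β₁ = 0.652, so c = a/β₁ = 7.293/0.652 = 11.186 in.
From the linear strain diagram with ε_cu = 0.003: ε_t = 0.003 (d − c)/c = 0.003 × (28.1 − 11.186)/11.186 = 0.00454.
ε_t is between 0.004 and 0.005 — transition zone.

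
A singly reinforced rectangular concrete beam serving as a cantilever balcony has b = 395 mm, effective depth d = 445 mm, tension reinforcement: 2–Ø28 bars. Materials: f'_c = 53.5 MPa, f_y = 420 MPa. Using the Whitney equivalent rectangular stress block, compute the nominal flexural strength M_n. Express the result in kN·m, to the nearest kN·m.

M_n ≈ 223 kN·m

A_s = 2 × 616 = 1232 mm².
T = A_s f_y = 1232 × 420 = 517440 N = 517.44 kN.
From C = T: a = T/(0.85 f'_c b) = 517440/(0.85 × 53.5 × 395) = 28.81 mm.
M_n = T(d − a/2) = 517.44 kN × (445 − 14.405) mm = 222.81 kN·m.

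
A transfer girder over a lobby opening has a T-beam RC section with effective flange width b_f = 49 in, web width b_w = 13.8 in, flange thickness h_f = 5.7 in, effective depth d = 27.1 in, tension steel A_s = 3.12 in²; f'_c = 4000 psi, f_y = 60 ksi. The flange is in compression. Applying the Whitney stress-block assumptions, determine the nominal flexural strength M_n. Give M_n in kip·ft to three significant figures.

Tension: T = A_s f_y = 3.12 × 60 = 187.2 kips.
Try a within the flange: a = T/(0.85 f'_c b_f) = 187.2/(0.85 × 4 × 49) = 1.124 in.
Since a = 1.124 ≤ h_f = 5.7 in, the stress block lies entirely in the flange; analyse as a rectangular beam of width b_f.
M_n = T(d − a/2) = 187.2 × (27.1 − 0.562) = 4967.9 kip·in.
M_n = 4967.9/12 = 413.99 kip·ft.

M_n ≈ 414 kip·ft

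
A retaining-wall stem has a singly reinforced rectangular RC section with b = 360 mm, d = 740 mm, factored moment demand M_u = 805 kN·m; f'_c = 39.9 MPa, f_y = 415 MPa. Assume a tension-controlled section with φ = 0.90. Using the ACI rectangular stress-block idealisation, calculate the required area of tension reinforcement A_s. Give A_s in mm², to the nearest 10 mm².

M_n = M_u/φ = 805/0.90 = 894.444 kN·m.
With M_n = 0.85 f'_c a b (d − a/2), solve the quadratic for a:
a = d − √(d² − 2M_n/(0.85 f'_c b)) = 740 − √(740² − 2 × 894.444×10⁶/(0.85 × 39.9 × 360)) = 106.69 mm.
A_s = 0.85 f'_c a b / f_y = 0.85 × 39.9 × 106.69 × 360 / 415 = 3138.8 mm².

A_s ≈ 3140 mm²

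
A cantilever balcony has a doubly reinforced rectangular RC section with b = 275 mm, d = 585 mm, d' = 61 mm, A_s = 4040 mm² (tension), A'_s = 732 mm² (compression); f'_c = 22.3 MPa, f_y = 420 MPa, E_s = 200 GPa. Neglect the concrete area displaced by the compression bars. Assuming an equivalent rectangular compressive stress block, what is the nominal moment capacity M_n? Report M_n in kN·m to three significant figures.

Assume both tension and compression steel yield.
Net tension couple steel: A_s − A'_s = 3308 mm².
a = (A_s − A'_s) f_y / (0.85 f'_c b) = 1389360/(0.85 × 22.3 × 275) = 266.54 mm.
c = a/β₁ = 266.54/0.85 = 313.58 mm; ε'_s = 0.003(c − d')/c = 0.0024 ≥ f_y/E_s = 0.0021, so compression steel does yield.
M_n = (A_s − A'_s) f_y (d − a/2) + A'_s f_y (d − d') = [1389360 × (585 − 133.27) + 307440 × (585 − 61)] × 10⁻⁶ = 627.62 + 161.10 = 788.72 kN·m.

M_n ≈ 789 kN·m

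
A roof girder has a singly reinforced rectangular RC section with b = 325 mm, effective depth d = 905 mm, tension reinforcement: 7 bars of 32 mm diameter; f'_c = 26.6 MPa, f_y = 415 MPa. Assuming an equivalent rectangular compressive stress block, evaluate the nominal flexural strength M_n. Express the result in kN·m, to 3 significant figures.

M_n ≈ 1740 kN·m

A_s = 7 × 804 = 5628 mm².
T = A_s f_y = 5628 × 415 = 2335620 N = 2335.62 kN.
From C = T: a = T/(0.85 f'_c b) = 2335620/(0.85 × 26.6 × 325) = 317.85 mm.
M_n = T(d − a/2) = 2335.62 kN × (905 − 158.925) mm = 1742.55 kN·m.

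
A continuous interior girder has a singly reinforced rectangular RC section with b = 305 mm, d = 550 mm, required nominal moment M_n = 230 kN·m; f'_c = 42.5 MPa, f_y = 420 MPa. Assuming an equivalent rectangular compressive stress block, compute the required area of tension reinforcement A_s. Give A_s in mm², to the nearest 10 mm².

With M_n = 0.85 f'_c a b (d − a/2), solve the quadratic for a:
a = d − √(d² − 2M_n/(0.85 f'_c b)) = 550 − √(550² − 2 × 230×10⁶/(0.85 × 42.5 × 305)) = 39.36 mm.
A_s = 0.85 f'_c a b / f_y = 0.85 × 42.5 × 39.36 × 305 / 420 = 1032.6 mm².

A_s ≈ 1030 mm²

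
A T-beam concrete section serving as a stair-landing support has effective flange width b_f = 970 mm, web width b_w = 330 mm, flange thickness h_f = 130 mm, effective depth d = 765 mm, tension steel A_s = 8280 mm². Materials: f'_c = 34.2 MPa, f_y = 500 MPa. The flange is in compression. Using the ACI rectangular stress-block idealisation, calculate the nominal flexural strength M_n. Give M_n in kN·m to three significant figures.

Tension: T = A_s f_y = 8280 × 500 = 4140000 N.
Try a within the flange: a = T/(0.85 f'_c b_f) = 4140000/(0.85 × 34.2 × 970) = 146.82 mm.
a = 146.82 > h_f = 130 mm: the block extends into the web. Split into flange-overhang and web parts.
C_f = 0.85 f'_c (b_f − b_w) h_f = 0.85 × 34.2 × (970 − 330) × 130 = 2418624 N.
Remaining web compression depth: a_w = (T − C_f)/(0.85 f'_c b_w) = (4140000 − 2418624)/(0.85 × 34.2 × 330) = 179.44 mm.
M_n = C_f(d − h_f/2) + (T − C_f)(d − a_w/2) = 2418624 × (765 − 65) + 1721376 × (765 − 89.72) = 1693.04 + 1162.41 = 2855.45 × 10⁶ N·mm.
M_n = 2855.45 kN·m.

M_n ≈ 2860 kN·m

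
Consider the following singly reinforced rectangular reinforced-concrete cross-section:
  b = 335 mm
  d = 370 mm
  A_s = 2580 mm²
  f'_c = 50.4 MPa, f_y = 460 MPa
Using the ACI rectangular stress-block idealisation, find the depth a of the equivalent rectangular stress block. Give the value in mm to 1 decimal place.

T = A_s f_y = 2580 × 460 = 1186800 N = 1186.8 kN.
Setting C = 0.85 f'_c a b equal to T: a = 1186800/(0.85 × 50.4 × 335) = 82.7 mm.

a ≈ 82.7 mm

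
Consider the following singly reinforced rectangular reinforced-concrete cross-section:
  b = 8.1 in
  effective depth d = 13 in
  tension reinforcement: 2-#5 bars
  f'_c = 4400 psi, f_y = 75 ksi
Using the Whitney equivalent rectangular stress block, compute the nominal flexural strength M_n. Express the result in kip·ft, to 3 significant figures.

A_s = 2 × 0.31 = 0.62 in².
T = A_s f_y = 0.62 × 75 = 46.5 kips.
a = T/(0.85 f'_c b) = 46.5/(0.85 × 4.4 × 8.1) = 1.535 in.
M_n = T(d − a/2) = 46.5 × (13 − 0.7675) = 568.8 kip·in = 568.8/12 = 47.40 kip·ft.

M_n ≈ 47.4 kip·ft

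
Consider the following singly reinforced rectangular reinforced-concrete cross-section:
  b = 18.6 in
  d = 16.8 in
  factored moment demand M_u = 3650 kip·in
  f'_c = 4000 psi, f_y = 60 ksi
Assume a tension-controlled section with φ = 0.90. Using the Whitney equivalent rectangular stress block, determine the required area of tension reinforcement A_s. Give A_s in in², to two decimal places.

A_s ≈ 4.63 in²

M_n = M_u/φ = 3650/0.90 = 4055.56 kip·in.
From M_n = 0.85 f'_c a b (d − a/2):
a = d − √(d² − 2M_n/(0.85 f'_c b)) = 16.8 − √(16.8² − 2 × 4055.56/(0.85 × 4 × 18.6)) = 4.391 in.
A_s = 0.85 f'_c a b / f_y = 0.85 × 4 × 4.391 × 18.6 / 60 = 4.628 in².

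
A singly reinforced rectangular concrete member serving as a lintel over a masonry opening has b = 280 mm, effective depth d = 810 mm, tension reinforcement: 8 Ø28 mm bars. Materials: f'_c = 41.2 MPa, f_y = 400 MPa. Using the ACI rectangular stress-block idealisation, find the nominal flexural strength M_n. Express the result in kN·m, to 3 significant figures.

M_n ≈ 1400 kN·m

A_s = 8 × 616 = 4928 mm².
T = A_s f_y = 4928 × 400 = 1971200 N = 1971.2 kN.
From C = T: a = T/(0.85 f'_c b) = 1971200/(0.85 × 41.2 × 280) = 201.03 mm.
M_n = T(d − a/2) = 1971.2 kN × (810 − 100.515) mm = 1398.54 kN·m.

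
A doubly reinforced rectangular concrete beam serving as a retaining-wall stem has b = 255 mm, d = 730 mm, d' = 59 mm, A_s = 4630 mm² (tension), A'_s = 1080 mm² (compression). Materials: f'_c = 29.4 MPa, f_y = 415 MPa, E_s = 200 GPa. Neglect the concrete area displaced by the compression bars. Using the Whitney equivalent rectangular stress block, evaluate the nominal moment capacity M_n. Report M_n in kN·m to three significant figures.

M_n ≈ 1210 kN·m

Assume both tension and compression steel yield.
Net tension couple steel: A_s − A'_s = 3550 mm².
a = (A_s − A'_s) f_y / (0.85 f'_c b) = 1473250/(0.85 × 29.4 × 255) = 231.19 mm.
c = a/β₁ = 231.19/0.84 = 275.23 mm; ε'_s = 0.003(c − d')/c = 0.0024 ≥ f_y/E_s = 0.0021, so compression steel does yield.
M_n = (A_s − A'_s) f_y (d − a/2) + A'_s f_y (d − d') = [1473250 × (730 − 115.595) + 448200 × (730 − 59)] × 10⁻⁶ = 905.17 + 300.74 = 1205.91 kN·m.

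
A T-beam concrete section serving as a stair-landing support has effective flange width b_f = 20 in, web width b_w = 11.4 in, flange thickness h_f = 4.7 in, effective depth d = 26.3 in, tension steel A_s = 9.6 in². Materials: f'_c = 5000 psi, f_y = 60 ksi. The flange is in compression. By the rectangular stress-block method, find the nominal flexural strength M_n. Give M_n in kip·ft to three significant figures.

M_n ≈ 1090 kip·ft

Tension: T = A_s f_y = 9.6 × 60 = 576 kips.
Try a within the flange: a = T/(0.85 f'_c b_f) = 576/(0.85 × 5 × 20) = 6.776 in.
a = 6.776 > h_f = 4.7 in: the block extends into the web. Split into flange-overhang and web parts.
C_f = 0.85 f'_c (b_f − b_w) h_f = 0.85 × 5 × (20 − 11.4) × 4.7 = 171.8 kips.
Remaining web compression depth: a_w = (T − C_f)/(0.85 f'_c b_w) = (576 − 171.8)/(0.85 × 5 × 11.4) = 8.343 in.
M_n = C_f(d − h_f/2) + (T − C_f)(d − a_w/2) = 171.8 × (26.3 − 2.35) + 404.2 × (26.3 − 4.1715) = 4114.6 + 8944.3 = 13058.9 kip·in.
M_n = 13058.9/12 = 1088.24 kip·ft.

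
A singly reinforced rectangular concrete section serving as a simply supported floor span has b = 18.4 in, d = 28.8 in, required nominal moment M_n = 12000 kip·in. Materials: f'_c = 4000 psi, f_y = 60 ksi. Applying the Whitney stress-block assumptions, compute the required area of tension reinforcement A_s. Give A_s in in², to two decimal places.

A_s ≈ 8.01 in²

From M_n = 0.85 f'_c a b (d − a/2):
a = d − √(d² − 2M_n/(0.85 f'_c b)) = 28.8 − √(28.8² − 2 × 12000/(0.85 × 4 × 18.4)) = 7.686 in.
A_s = 0.85 f'_c a b / f_y = 0.85 × 4 × 7.686 × 18.4 / 60 = 8.014 in².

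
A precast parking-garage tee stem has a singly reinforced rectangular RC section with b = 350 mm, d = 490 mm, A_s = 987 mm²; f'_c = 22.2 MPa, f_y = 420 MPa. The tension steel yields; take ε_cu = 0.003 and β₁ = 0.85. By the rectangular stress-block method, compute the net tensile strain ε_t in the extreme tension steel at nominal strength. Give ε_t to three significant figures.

a = A_s f_y/(0.85 f'_c b) = 62.77 mm.
β₁ = 0.85, so c = a/β₁ = 62.77/0.85 = 73.85 mm.
From the linear strain diagram with ε_cu = 0.003: ε_t = 0.003 (d − c)/c = 0.003 × (490 − 73.85)/73.85 = 0.0169.
Since ε_t ≥ 0.005, the section is tension-controlled.

ε_t ≈ 0.0169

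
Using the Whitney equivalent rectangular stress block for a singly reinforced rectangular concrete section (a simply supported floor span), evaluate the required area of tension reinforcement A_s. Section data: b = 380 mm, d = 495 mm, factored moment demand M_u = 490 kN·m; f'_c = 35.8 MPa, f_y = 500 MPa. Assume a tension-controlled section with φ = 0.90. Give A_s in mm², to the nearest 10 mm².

A_s ≈ 2470 mm²

M_n = M_u/φ = 490/0.90 = 544.444 kN·m.
With M_n = 0.85 f'_c a b (d − a/2), solve the quadratic for a:
a = d − √(d² − 2M_n/(0.85 f'_c b)) = 495 − √(495² − 2 × 544.444×10⁶/(0.85 × 35.8 × 380)) = 106.60 mm.
A_s = 0.85 f'_c a b / f_y = 0.85 × 35.8 × 106.60 × 380 / 500 = 2465.3 mm².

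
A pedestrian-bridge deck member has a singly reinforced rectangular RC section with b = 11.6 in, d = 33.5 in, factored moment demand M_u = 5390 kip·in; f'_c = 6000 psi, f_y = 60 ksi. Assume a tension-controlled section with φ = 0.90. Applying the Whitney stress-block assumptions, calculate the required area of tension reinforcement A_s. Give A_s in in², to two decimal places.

A_s ≈ 3.13 in²

M_n = M_u/φ = 5390/0.90 = 5988.89 kip·in.
From M_n = 0.85 f'_c a b (d − a/2):
a = d − √(d² − 2M_n/(0.85 f'_c b)) = 33.5 − √(33.5² − 2 × 5988.89/(0.85 × 6 × 11.6)) = 3.172 in.
A_s = 0.85 f'_c a b / f_y = 0.85 × 6 × 3.172 × 11.6 / 60 = 3.128 in².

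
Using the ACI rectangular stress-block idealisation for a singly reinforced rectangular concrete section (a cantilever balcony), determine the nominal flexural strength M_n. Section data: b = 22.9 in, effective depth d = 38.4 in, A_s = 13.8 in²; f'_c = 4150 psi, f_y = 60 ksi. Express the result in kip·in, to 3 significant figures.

T = A_s f_y = 13.8 × 60 = 828 kips.
a = T/(0.85 f'_c b) = 828/(0.85 × 4.15 × 22.9) = 10.250 in.
M_n = T(d − a/2) = 828 × (38.4 − 5.125) = 27551.7 kip·in.

M_n ≈ 27600 kip·in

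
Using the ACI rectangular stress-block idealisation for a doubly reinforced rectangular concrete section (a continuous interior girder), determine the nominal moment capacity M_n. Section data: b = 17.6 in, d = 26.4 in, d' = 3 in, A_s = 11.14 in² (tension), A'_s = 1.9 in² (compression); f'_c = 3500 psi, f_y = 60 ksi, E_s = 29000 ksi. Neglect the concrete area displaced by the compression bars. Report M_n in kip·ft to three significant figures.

M_n ≈ 1200 kip·ft

Assume both steels yield.
a = (A_s − A'_s) f_y/(0.85 f'_c b) = (11.14 − 1.9) × 60/(0.85 × 3.5 × 17.6) = 10.588 in.
c = a/β₁ = 10.588/0.85 = 12.456 in; ε'_s = 0.003(c − d')/c = 0.0023 ≥ ε_y = 0.0021, so the compression steel yields.
M_n = (A_s − A'_s) f_y (d − a/2) + A'_s f_y (d − d') = 554.4 × (26.4 − 5.294) + 114 × (26.4 − 3) = 11701.2 + 2667.6 = 14368.8 kip·in = 14368.8/12 = 1197.40 kip·ft.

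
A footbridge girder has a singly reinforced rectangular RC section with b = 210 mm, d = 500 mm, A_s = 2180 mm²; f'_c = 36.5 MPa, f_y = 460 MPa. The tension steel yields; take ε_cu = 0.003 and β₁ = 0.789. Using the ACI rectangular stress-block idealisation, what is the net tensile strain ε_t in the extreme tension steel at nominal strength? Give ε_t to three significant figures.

a = A_s f_y/(0.85 f'_c b) = 153.92 mm.
β₁ = 0.789, so c = a/β₁ = 153.92/0.789 = 195.08 mm.
From the linear strain diagram with ε_cu = 0.003: ε_t = 0.003 (d − c)/c = 0.003 × (500 − 195.08)/195.08 = 0.00469.
ε_t is between 0.004 and 0.005 — transition zone.

ε_t ≈ 0.00469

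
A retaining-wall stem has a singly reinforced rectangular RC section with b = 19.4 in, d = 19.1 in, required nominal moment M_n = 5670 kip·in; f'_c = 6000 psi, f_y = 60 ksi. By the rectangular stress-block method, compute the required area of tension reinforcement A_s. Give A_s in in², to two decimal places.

From M_n = 0.85 f'_c a b (d − a/2):
a = d − √(d² − 2M_n/(0.85 f'_c b)) = 19.1 − √(19.1² − 2 × 5670/(0.85 × 6 × 19.4)) = 3.282 in.
A_s = 0.85 f'_c a b / f_y = 0.85 × 6 × 3.282 × 19.4 / 60 = 5.412 in².

A_s ≈ 5.41 in²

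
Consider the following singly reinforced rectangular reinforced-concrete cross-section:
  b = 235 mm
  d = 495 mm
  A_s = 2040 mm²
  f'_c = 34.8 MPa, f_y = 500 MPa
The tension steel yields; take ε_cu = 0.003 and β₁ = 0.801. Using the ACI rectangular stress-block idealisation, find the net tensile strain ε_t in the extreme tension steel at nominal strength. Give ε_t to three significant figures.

ε_t ≈ 0.00511

a = A_s f_y/(0.85 f'_c b) = 146.74 mm.
β₁ = 0.801, so c = a/β₁ = 146.74/0.801 = 183.20 mm.
From the linear strain diagram with ε_cu = 0.003: ε_t = 0.003 (d − c)/c = 0.003 × (495 − 183.20)/183.20 = 0.00511.
Since ε_t ≥ 0.005, the section is tension-controlled.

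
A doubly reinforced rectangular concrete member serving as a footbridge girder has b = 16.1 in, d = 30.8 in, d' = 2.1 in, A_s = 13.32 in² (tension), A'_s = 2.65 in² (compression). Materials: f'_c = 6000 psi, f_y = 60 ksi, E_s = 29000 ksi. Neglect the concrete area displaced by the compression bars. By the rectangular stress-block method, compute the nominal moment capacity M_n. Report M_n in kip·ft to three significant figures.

Assume both steels yield.
a = (A_s − A'_s) f_y/(0.85 f'_c b) = (13.32 − 2.65) × 60/(0.85 × 6 × 16.1) = 7.797 in.
c = a/β₁ = 7.797/0.75 = 10.396 in; ε'_s = 0.003(c − d')/c = 0.0024 ≥ ε_y = 0.0021, so the compression steel yields.
M_n = (A_s − A'_s) f_y (d − a/2) + A'_s f_y (d − d') = 640.2 × (30.8 − 3.8985) + 159 × (30.8 − 2.1) = 17222.3 + 4563.3 = 21785.6 kip·in = 21785.6/12 = 1815.47 kip·ft.

M_n ≈ 1820 kip·ft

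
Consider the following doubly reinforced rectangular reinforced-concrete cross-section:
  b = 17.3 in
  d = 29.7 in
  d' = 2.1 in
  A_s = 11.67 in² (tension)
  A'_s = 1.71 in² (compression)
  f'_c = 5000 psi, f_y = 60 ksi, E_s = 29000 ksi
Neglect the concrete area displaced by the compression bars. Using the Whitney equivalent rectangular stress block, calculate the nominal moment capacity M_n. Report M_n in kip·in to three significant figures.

M_n ≈ 18200 kip·in

Assume both steels yield.
a = (A_s − A'_s) f_y/(0.85 f'_c b) = (11.67 − 1.71) × 60/(0.85 × 5 × 17.3) = 8.128 in.
c = a/β₁ = 8.128/0.8 = 10.160 in; ε'_s = 0.003(c − d')/c = 0.0024 ≥ ε_y = 0.0021, so the compression steel yields.
M_n = (A_s − A'_s) f_y (d − a/2) + A'_s f_y (d − d') = 597.6 × (29.7 − 4.064) + 102.6 × (29.7 − 2.1) = 15320.1 + 2831.8 = 18151.9 kip·in.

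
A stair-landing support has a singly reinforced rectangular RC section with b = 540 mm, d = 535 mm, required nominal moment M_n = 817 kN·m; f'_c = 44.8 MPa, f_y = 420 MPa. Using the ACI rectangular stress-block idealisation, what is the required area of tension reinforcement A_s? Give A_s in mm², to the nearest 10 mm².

A_s ≈ 3930 mm²

With M_n = 0.85 f'_c a b (d − a/2), solve the quadratic for a:
a = d − √(d² − 2M_n/(0.85 f'_c b)) = 535 − √(535² − 2 × 817×10⁶/(0.85 × 44.8 × 540)) = 80.29 mm.
A_s = 0.85 f'_c a b / f_y = 0.85 × 44.8 × 80.29 × 540 / 420 = 3931.0 mm².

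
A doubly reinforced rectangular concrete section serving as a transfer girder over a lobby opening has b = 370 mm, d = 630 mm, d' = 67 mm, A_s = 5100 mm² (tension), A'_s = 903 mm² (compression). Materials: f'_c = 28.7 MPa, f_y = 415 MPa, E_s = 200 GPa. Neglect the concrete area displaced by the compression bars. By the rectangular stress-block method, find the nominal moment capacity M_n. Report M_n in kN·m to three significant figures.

M_n ≈ 1140 kN·m

Assume both tension and compression steel yield.
Net tension couple steel: A_s − A'_s = 4197 mm².
a = (A_s − A'_s) f_y / (0.85 f'_c b) = 1741755/(0.85 × 28.7 × 370) = 192.97 mm.
c = a/β₁ = 192.97/0.845 = 228.37 mm; ε'_s = 0.003(c − d')/c = 0.0021 ≥ f_y/E_s = 0.0021, so compression steel does yield.
M_n = (A_s − A'_s) f_y (d − a/2) + A'_s f_y (d − d') = [1741755 × (630 − 96.485) + 374745 × (630 − 67)] × 10⁻⁶ = 929.25 + 210.98 = 1140.23 kN·m.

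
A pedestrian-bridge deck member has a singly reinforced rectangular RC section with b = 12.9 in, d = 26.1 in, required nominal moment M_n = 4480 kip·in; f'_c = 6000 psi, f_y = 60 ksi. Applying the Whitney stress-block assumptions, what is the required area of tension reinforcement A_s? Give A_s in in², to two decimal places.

From M_n = 0.85 f'_c a b (d − a/2):
a = d − √(d² − 2M_n/(0.85 f'_c b)) = 26.1 − √(26.1² − 2 × 4480/(0.85 × 6 × 12.9)) = 2.754 in.
A_s = 0.85 f'_c a b / f_y = 0.85 × 6 × 2.754 × 12.9 / 60 = 3.020 in².

A_s ≈ 3.02 in²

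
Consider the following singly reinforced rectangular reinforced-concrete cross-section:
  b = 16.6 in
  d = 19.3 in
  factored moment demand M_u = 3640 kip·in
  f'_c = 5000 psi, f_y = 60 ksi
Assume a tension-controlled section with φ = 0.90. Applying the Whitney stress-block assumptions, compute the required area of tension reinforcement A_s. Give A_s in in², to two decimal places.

M_n = M_u/φ = 3640/0.90 = 4044.44 kip·in.
From M_n = 0.85 f'_c a b (d − a/2):
a = d − √(d² − 2M_n/(0.85 f'_c b)) = 19.3 − √(19.3² − 2 × 4044.44/(0.85 × 5 × 16.6)) = 3.243 in.
A_s = 0.85 f'_c a b / f_y = 0.85 × 5 × 3.243 × 16.6 / 60 = 3.813 in².

A_s ≈ 3.81 in²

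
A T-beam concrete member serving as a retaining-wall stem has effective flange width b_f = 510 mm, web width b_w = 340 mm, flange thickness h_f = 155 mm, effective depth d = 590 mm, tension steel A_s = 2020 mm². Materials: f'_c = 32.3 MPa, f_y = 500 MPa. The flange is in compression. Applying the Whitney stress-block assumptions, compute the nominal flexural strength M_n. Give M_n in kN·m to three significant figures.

M_n ≈ 559 kN·m

Tension: T = A_s f_y = 2020 × 500 = 1010000 N.
Try a within the flange: a = T/(0.85 f'_c b_f) = 1010000/(0.85 × 32.3 × 510) = 72.13 mm.
Since a = 72.13 ≤ h_f = 155 mm, the stress block lies entirely in the flange; analyse as a rectangular beam of width b_f.
M_n = T(d − a/2) = 1010000 × (590 − 36.065) = 559.47 × 10⁶ N·mm.
M_n = 559.47 kN·m.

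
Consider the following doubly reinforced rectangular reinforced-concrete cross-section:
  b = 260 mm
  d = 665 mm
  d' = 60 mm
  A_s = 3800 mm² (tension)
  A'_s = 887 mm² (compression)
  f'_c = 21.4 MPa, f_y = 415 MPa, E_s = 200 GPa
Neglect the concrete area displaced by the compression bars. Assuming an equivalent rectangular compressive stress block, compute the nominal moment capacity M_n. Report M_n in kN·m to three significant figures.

M_n ≈ 872 kN·m

Assume both tension and compression steel yield.
Net tension couple steel: A_s − A'_s = 2913 mm².
a = (A_s − A'_s) f_y / (0.85 f'_c b) = 1208895/(0.85 × 21.4 × 260) = 255.61 mm.
c = a/β₁ = 255.61/0.85 = 300.72 mm; ε'_s = 0.003(c − d')/c = 0.0024 ≥ f_y/E_s = 0.0021, so compression steel does yield.
M_n = (A_s − A'_s) f_y (d − a/2) + A'_s f_y (d − d') = [1208895 × (665 − 127.805) + 368105 × (665 − 60)] × 10⁻⁶ = 649.41 + 222.70 = 872.11 kN·m.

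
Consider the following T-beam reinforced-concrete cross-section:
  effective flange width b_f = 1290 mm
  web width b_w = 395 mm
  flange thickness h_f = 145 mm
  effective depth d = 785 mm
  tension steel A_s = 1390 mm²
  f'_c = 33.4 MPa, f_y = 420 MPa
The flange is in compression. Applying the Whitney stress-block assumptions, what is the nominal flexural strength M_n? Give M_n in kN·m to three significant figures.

M_n ≈ 454 kN·m

Tension: T = A_s f_y = 1390 × 420 = 583800 N.
Try a within the flange: a = T/(0.85 f'_c b_f) = 583800/(0.85 × 33.4 × 1290) = 15.94 mm.
Since a = 15.94 ≤ h_f = 145 mm, the stress block lies entirely in the flange; analyse as a rectangular beam of width b_f.
M_n = T(d − a/2) = 583800 × (785 − 7.97) = 453.63 × 10⁶ N·mm.
M_n = 453.63 kN·m.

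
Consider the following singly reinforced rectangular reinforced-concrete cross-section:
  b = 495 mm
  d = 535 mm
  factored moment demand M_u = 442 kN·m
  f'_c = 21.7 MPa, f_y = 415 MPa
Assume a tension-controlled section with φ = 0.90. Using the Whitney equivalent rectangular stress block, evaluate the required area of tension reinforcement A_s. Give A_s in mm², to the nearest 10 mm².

M_n = M_u/φ = 442/0.90 = 491.111 kN·m.
With M_n = 0.85 f'_c a b (d − a/2), solve the quadratic for a:
a = d − √(d² − 2M_n/(0.85 f'_c b)) = 535 − √(535² − 2 × 491.111×10⁶/(0.85 × 21.7 × 495)) = 112.33 mm.
A_s = 0.85 f'_c a b / f_y = 0.85 × 21.7 × 112.33 × 495 / 415 = 2471.3 mm².

A_s ≈ 2470 mm²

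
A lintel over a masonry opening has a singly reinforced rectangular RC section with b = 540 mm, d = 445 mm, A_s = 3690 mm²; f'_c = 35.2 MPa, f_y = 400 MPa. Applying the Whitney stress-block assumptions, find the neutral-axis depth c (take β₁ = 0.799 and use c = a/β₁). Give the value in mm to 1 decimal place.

T = A_s f_y = 3690 × 400 = 1476000 N = 1476 kN.
Setting C = 0.85 f'_c a b equal to T: a = 1476000/(0.85 × 35.2 × 540) = 91.355 mm.
With β₁ = 0.799, c = a/β₁ = 91.355/0.799 = 114.3 mm.

c ≈ 114.3 mm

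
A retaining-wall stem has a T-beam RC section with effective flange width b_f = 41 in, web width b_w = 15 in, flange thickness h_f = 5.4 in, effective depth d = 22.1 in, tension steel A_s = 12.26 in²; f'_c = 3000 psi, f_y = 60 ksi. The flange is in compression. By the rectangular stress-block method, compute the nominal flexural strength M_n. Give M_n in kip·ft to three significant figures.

M_n ≈ 1120 kip·ft

Tension: T = A_s f_y = 12.26 × 60 = 735.6 kips.
Try a within the flange: a = T/(0.85 f'_c b_f) = 735.6/(0.85 × 3 × 41) = 7.036 in.
a = 7.036 > h_f = 5.4 in: the block extends into the web. Split into flange-overhang and web parts.
C_f = 0.85 f'_c (b_f − b_w) h_f = 0.85 × 3 × (41 − 15) × 5.4 = 358.0 kips.
Remaining web compression depth: a_w = (T − C_f)/(0.85 f'_c b_w) = (735.6 − 358.0)/(0.85 × 3 × 15) = 9.872 in.
M_n = C_f(d − h_f/2) + (T − C_f)(d − a_w/2) = 358.0 × (22.1 − 2.7) + 377.6 × (22.1 − 4.936) = 6945.2 + 6481.1 = 13426.3 kip·in.
M_n = 13426.3/12 = 1118.86 kip·ft.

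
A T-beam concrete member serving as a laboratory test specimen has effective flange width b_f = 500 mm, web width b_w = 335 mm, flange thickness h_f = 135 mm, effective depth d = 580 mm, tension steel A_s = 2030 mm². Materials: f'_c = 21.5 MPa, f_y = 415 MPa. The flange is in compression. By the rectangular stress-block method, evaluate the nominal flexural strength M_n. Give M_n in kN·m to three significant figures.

M_n ≈ 450 kN·m

Tension: T = A_s f_y = 2030 × 415 = 842450 N.
Try a within the flange: a = T/(0.85 f'_c b_f) = 842450/(0.85 × 21.5 × 500) = 92.20 mm.
Since a = 92.20 ≤ h_f = 135 mm, the stress block lies entirely in the flange; analyse as a rectangular beam of width b_f.
M_n = T(d − a/2) = 842450 × (580 − 46.1) = 449.78 × 10⁶ N·mm.
M_n = 449.78 kN·m.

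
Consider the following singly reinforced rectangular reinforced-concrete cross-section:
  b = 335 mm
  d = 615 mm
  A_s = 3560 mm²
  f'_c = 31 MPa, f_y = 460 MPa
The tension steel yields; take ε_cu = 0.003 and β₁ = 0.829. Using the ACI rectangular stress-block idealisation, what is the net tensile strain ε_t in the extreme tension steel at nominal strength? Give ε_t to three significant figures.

a = A_s f_y/(0.85 f'_c b) = 185.52 mm.
β₁ = 0.829, so c = a/β₁ = 185.52/0.829 = 223.79 mm.
From the linear strain diagram with ε_cu = 0.003: ε_t = 0.003 (d − c)/c = 0.003 × (615 − 223.79)/223.79 = 0.00524.
Since ε_t ≥ 0.005, the section is tension-controlled.

ε_t ≈ 0.00524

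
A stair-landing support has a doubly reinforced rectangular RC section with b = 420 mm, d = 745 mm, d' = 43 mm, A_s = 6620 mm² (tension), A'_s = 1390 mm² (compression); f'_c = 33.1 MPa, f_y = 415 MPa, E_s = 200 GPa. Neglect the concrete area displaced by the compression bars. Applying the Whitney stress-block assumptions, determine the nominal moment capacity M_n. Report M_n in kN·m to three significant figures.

Assume both tension and compression steel yield.
Net tension couple steel: A_s − A'_s = 5230 mm².
a = (A_s − A'_s) f_y / (0.85 f'_c b) = 2170450/(0.85 × 33.1 × 420) = 183.68 mm.
c = a/β₁ = 183.68/0.814 = 225.65 mm; ε'_s = 0.003(c − d')/c = 0.0024 ≥ f_y/E_s = 0.0021, so compression steel does yield.
M_n = (A_s − A'_s) f_y (d − a/2) + A'_s f_y (d − d') = [2170450 × (745 − 91.84) + 576850 × (745 − 43)] × 10⁻⁶ = 1417.65 + 404.95 = 1822.60 kN·m.

M_n ≈ 1820 kN·m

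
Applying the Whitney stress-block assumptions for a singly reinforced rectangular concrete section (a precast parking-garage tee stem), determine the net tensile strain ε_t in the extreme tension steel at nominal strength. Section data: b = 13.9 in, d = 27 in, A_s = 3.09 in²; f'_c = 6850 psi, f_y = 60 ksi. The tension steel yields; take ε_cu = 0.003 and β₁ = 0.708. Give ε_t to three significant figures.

a = A_s f_y/(0.85 f'_c b) = 2.291 in.
β₁ = 0.708, so c = a/β₁ = 2.291/0.708 = 3.236 in.
From the linear strain diagram with ε_cu = 0.003: ε_t = 0.003 (d − c)/c = 0.003 × (27 − 3.236)/3.236 = 0.0220.
Since ε_t ≥ 0.005, the section is tension-controlled.

ε_t ≈ 0.0220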